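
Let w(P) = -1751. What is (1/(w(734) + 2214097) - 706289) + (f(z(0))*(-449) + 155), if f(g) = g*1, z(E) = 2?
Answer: -1564199417071/2212346 ≈ -7.0703e+5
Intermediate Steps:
f(g) = g
(1/(w(734) + 2214097) - 706289) + (f(z(0))*(-449) + 155) = (1/(-1751 + 2214097) - 706289) + (2*(-449) + 155) = (1/2212346 - 706289) + (-898 + 155) = (1/2212346 - 706289) - 743 = -1562555643993/2212346 - 743 = -1564199417071/2212346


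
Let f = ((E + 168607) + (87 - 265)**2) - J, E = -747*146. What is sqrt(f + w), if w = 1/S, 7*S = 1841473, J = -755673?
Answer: 21*sqrt(6512163264439909)/1841473 ≈ 920.27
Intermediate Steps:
E = -109062
S = 1841473/7 (S = (1/7)*1841473 = 1841473/7 ≈ 2.6307e+5)
w = 7/1841473 (w = 1/(1841473/7) = 7/1841473 ≈ 3.8013e-6)
f = 846902 (f = ((-109062 + 168607) + (87 - 265)**2) - 1*(-755673) = (59545 + (-178)**2) + 755673 = (59545 + 31684) + 755673 = 91229 + 755673 = 846902)
sqrt(f + w) = sqrt(846902 + 7/1841473) = sqrt(1559547166653/1841473) = 21*sqrt(6512163264439909)/1841473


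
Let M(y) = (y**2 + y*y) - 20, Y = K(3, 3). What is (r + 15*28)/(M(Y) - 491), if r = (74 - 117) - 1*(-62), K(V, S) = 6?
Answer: -1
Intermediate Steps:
Y = 6
r = 19 (r = -43 + 62 = 19)
M(y) = -20 + 2*y**2 (M(y) = (y**2 + y**2) - 20 = 2*y**2 - 20 = -20 + 2*y**2)
(r + 15*28)/(M(Y) - 491) = (19 + 15*28)/((-20 + 2*6**2) - 491) = (19 + 420)/((-20 + 2*36) - 491) = 439/((-20 + 72) - 491) = 439/(52 - 491) = 439/(-439) = 439*(-1/439) = -1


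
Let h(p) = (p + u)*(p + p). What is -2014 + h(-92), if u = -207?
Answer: 53002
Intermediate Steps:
h(p) = 2*p*(-207 + p) (h(p) = (p - 207)*(p + p) = (-207 + p)*(2*p) = 2*p*(-207 + p))
-2014 + h(-92) = -2014 + 2*(-92)*(-207 - 92) = -2014 + 2*(-92)*(-299) = -2014 + 55016 = 53002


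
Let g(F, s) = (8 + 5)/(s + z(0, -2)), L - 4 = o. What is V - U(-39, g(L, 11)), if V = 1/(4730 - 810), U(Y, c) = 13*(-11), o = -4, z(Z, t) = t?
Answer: 560561/3920 ≈ 143.00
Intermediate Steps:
L = 0 (L = 4 - 4 = 0)
g(F, s) = 13/(-2 + s) (g(F, s) = (8 + 5)/(s - 2) = 13/(-2 + s))
U(Y, c) = -143
V = 1/3920 ≈ 0.00025510
V - U(-39, g(L, 11)) = 1/3920 - 1*(-143) = 1/3920 + 143 = 560561/3920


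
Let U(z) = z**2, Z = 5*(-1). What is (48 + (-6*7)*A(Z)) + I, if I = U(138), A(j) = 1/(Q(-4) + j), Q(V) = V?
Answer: 57290/3 ≈ 19097.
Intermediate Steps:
Z = -5
A(j) = 1/(-4 + j)
I = 19044 (I = 138**2 = 19044)
(48 + (-6*7)*A(Z)) + I = (48 + (-6*7)/(-4 - 5)) + 19044 = (48 - 42/(-9)) + 19044 = (48 - 42*(-1/9)) + 19044 = (48 + 14/3) + 19044 = 158/3 + 19044 = 57290/3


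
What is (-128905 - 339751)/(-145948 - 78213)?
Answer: 468656/224161 ≈ 2.0907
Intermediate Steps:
(-128905 - 339751)/(-145948 - 78213) = -468656/(-224161) = -468656*(-1/224161) = 468656/224161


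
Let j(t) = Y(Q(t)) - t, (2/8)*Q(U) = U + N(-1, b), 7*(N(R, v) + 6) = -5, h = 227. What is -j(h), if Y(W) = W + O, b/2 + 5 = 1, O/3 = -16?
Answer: -4243/7 ≈ -606.14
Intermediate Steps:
O = -48 (O = 3*(-16) = -48)
b = -8 (b = -10 + 2*1 = -10 + 2 = -8)
N(R, v) = -47/7 (N(R, v) = -6 + (⅐)*(-5) = -6 - 5/7 = -47/7)
Q(U) = -188/7 + 4*U (Q(U) = 4*(U - 47/7) = 4*(-47/7 + U) = -188/7 + 4*U)
Y(W) = -48 + W (Y(W) = W - 48 = -48 + W)
j(t) = -524/7 + 3*t (j(t) = (-48 + (-188/7 + 4*t)) - t = (-524/7 + 4*t) - t = -524/7 + 3*t)
-j(h) = -(-524/7 + 3*227) = -(-524/7 + 681) = -1*4243/7 = -4243/7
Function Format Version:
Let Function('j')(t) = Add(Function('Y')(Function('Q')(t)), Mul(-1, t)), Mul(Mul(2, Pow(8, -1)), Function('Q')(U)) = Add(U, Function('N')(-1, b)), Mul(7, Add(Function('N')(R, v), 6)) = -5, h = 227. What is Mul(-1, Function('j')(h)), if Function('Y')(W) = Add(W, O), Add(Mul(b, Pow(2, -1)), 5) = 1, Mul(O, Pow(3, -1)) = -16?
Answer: Rational(-4243, 7) ≈ -606.14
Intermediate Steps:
O = -48 (O = Mul(3, -16) = -48)
b = -8 (b = Add(-10, Mul(2, 1)) = Add(-10, 2) = -8)
Function('N')(R, v) = Rational(-47, 7) (Function('N')(R, v) = Add(-6, Mul(Rational(1, 7), -5)) = Add(-6, Rational(-5, 7)) = Rational(-47, 7))
Function('Q')(U) = Add(Rational(-188, 7), Mul(4, U)) (Function('Q')(U) = Mul(4, Add(U, Rational(-47, 7))) = Mul(4, Add(Rational(-47, 7), U)) = Add(Rational(-188, 7), Mul(4, U)))
Function('Y')(W) = Add(-48, W) (Function('Y')(W) = Add(W, -48) = Add(-48, W))
Function('j')(t) = Add(Rational(-524, 7), Mul(3, t)) (Function('j')(t) = Add(Add(-48, Add(Rational(-188, 7), Mul(4, t))), Mul(-1, t)) = Add(Add(Rational(-524, 7), Mul(4, t)), Mul(-1, t)) = Add(Rational(-524, 7), Mul(3, t)))
Mul(-1, Function('j')(h)) = Mul(-1, Add(Rational(-524, 7), Mul(3, 227))) = Mul(-1, Add(Rational(-524, 7), 681)) = Mul(-1, Rational(4243, 7)) = Rational(-4243, 7)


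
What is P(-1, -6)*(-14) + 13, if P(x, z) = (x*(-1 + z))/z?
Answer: 88/3 ≈ 29.333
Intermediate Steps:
P(x, z) = x*(-1 + z)/z
P(-1, -6)*(-14) + 13 = (-1 - 1*(-1)/(-6))*(-14) + 13 = (-1 - 1*(-1)*(-1/6))*(-14) + 13 = (-1 - 1/6)*(-14) + 13 = -7/6*(-14) + 13 = 49/3 + 13 = 88/3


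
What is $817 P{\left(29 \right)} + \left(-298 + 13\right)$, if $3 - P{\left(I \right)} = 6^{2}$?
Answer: $-27246$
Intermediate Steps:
$P{\left(I \right)} = -33$ ($P{\left(I \right)} = 3 - 6^{2} = 3 - 36 = -33$)
$817 P{\left(29 \right)} + \left(-298 + 13\right) = 817 \left(-33\right) + \left(-298 + 13\right) = -26961 - 285 = -27246$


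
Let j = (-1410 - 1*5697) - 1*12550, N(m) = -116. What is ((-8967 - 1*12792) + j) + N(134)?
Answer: -41532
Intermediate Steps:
j = -19657 (j = (-1410 - 5697) - 12550 = -7107 - 12550 = -19657)
((-8967 - 1*12792) + j) + N(134) = ((-8967 - 1*12792) - 19657) - 116 = ((-8967 - 12792) - 19657) - 116 = (-21759 - 19657) - 116 = -41416 - 116 = -41532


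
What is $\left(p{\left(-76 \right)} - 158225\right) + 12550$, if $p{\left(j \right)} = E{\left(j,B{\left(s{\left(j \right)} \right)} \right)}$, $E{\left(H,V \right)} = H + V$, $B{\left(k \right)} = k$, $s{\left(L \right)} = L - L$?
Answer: $-145751$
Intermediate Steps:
$s{\left(L \right)} = 0$
$p{\left(j \right)} = j$ ($p{\left(j \right)} = j + 0 = j$)
$\left(p{\left(-76 \right)} - 158225\right) + 12550 = \left(-76 - 158225\right) + 12550 = -158301 + 12550 = -145751$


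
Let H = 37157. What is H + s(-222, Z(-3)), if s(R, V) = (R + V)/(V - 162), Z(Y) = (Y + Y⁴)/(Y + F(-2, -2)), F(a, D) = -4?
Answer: 3752993/101 ≈ 37158.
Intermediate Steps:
Z(Y) = (Y + Y⁴)/(-4 + Y) (Z(Y) = (Y + Y⁴)/(Y - 4) = (Y + Y⁴)/(-4 + Y))
s(R, V) = (R + V)/(-162 + V)
H + s(-222, Z(-3)) = 37157 + (-222 + (-3 + (-3)⁴)/(-4 - 3))/(-162 + (-3 + (-3)⁴)/(-4 - 3)) = 37157 + (-222 + (-3 + 81)/(-7))/(-162 + (-3 + 81)/(-7)) = 37157 + (-222 - ⅐*78)/(-162 - ⅐*78) = 37157 + (-222 - 78/7)/(-162 - 78/7) = 37157 - 1632/7/(-1212/7) = 37157 - 7/1212*(-1632/7) = 37157 + 136/101 = 3752993/101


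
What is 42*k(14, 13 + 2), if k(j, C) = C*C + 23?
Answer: 10416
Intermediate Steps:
k(j, C) = 23 + C² (k(j, C) = C² + 23 = 23 + C²)
42*k(14, 13 + 2) = 42*(23 + (13 + 2)²) = 42*(23 + 15²) = 42*(23 + 225) = 42*248 = 10416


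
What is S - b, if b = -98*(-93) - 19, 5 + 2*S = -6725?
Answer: -12460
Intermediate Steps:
S = -3365 (S = -5/2 + (1/2)*(-6725) = -5/2 - 6725/2 = -3365)
b = 9095 (b = 9114 - 19 = 9095)
S - b = -3365 - 1*9095 = -3365 - 9095 = -12460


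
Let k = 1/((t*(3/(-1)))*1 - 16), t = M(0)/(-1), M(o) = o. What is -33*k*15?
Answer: 495/16 ≈ 30.938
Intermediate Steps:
t = 0 (t = 0/(-1) = 0*(-1) = 0)
k = -1/16 (k = 1/((0*(3/(-1)))*1 - 16) = 1/((0*(3*(-1)))*1 - 16) = 1/((0*(-3))*1 - 16) = 1/(0*1 - 16) = 1/(0 - 16) = 1/(-16) = -1/16 ≈ -0.062500)
-33*k*15 = -33*(-1/16)*15 = (33/16)*15 = 495/16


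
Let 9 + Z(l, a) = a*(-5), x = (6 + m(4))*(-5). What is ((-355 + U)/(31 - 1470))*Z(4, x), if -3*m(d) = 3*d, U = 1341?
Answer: -40426/1439 ≈ -28.093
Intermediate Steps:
m(d) = -d
x = -10 (x = (6 - 1*4)*(-5) = (6 - 4)*(-5) = 2*(-5) = -10)
Z(l, a) = -9 - 5*a (Z(l, a) = -9 + a*(-5) = -9 - 5*a)
((-355 + U)/(31 - 1470))*Z(4, x) = ((-355 + 1341)/(31 - 1470))*(-9 - 5*(-10)) = (986/(-1439))*(-9 + 50) = (986*(-1/1439))*41 = -986/1439*41 = -40426/1439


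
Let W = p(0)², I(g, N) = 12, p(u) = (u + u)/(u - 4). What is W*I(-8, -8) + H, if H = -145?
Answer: -145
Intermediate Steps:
p(u) = 2*u/(-4 + u) (p(u) = (2*u)/(-4 + u) = 2*u/(-4 + u))
W = 0 (W = (2*0/(-4 + 0))² = (2*0/(-4))² = (2*0*(-¼))² = 0² = 0)
W*I(-8, -8) + H = 0*12 - 145 = 0 - 145 = -145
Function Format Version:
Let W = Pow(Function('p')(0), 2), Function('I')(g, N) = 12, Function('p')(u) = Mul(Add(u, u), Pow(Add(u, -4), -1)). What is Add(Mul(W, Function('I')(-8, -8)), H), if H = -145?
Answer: -145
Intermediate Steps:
Function('p')(u) = Mul(2, u, Pow(Add(-4, u), -1)) (Function('p')(u) = Mul(Mul(2, u), Pow(Add(-4, u), -1)) = Mul(2, u, Pow(Add(-4, u), -1)))
W = 0 (W = Pow(Mul(2, 0, Pow(Add(-4, 0), -1)), 2) = Pow(Mul(2, 0, Pow(-4, -1)), 2) = Pow(Mul(2, 0, Rational(-1, 4)), 2) = Pow(0, 2) = 0)
Add(Mul(W, Function('I')(-8, -8)), H) = Add(Mul(0, 12), -145) = Add(0, -145) = -145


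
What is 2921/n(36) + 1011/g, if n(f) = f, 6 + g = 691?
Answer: 2037281/24660 ≈ 82.615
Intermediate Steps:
g = 685 (g = -6 + 691 = 685)
2921/n(36) + 1011/g = 2921/36 + 1011/685 = 2037281/24660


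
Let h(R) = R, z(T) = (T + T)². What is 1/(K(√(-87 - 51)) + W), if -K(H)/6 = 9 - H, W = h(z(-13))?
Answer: 311/195926 - 3*I*√138/195926 ≈ 0.0015873 - 0.00017987*I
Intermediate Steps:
z(T) = 4*T² (z(T) = (2*T)² = 4*T²)
W = 676 (W = 4*(-13)² = 4*169 = 676)
K(H) = -54 + 6*H (K(H) = -6*(9 - H) = -54 + 6*H)
1/(K(√(-87 - 51)) + W) = 1/((-54 + 6*√(-87 - 51)) + 676) = 1/((-54 + 6*√(-138)) + 676) = 1/((-54 + 6*(I*√138)) + 676) = 1/((-54 + 6*I*√138) + 676) = 1/(622 + 6*I*√138)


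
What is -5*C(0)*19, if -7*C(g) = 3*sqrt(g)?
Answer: 0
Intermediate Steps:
C(g) = -3*sqrt(g)/7
-5*C(0)*19 = -(-15)*sqrt(0)/7*19 = -(-15)*0/7*19 = -5*0*19 = 0*19 = 0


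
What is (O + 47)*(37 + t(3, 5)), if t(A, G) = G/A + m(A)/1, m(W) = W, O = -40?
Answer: 875/3 ≈ 291.67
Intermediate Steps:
t(A, G) = A + G/A (t(A, G) = G/A + A/1 = G/A + A*1 = G/A + A = A + G/A)
(O + 47)*(37 + t(3, 5)) = (-40 + 47)*(37 + (3 + 5/3)) = 7*(37 + (3 + 5*(1/3))) = 7*(37 + (3 + 5/3)) = 7*(37 + 14/3) = 7*(125/3) = 875/3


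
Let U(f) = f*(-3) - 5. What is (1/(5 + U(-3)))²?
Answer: 1/81 ≈ 0.012346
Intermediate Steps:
U(f) = -5 - 3*f (U(f) = -3*f - 5 = -5 - 3*f)
(1/(5 + U(-3)))² = (1/(5 + (-5 - 3*(-3))))² = (1/(5 + (-5 + 9)))² = (1/(5 + 4))² = (1/9)² = (⅑)² = 1/81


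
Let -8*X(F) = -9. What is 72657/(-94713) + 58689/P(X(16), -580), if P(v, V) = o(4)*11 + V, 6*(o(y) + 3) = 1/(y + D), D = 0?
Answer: -185995575/1925831 ≈ -96.579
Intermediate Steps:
X(F) = 9/8 (X(F) = -1/8*(-9) = 9/8)
o(y) = -3 + 1/(6*y) (o(y) = -3 + 1/(6*(y + 0)) = -3 + 1/(6*y))
P(v, V) = -781/24 + V (P(v, V) = (-3 + (1/6)/4)*11 + V = (-3 + (1/6)*(1/4))*11 + V = (-3 + 1/24)*11 + V = -71/24*11 + V = -781/24 + V)
72657/(-94713) + 58689/P(X(16), -580) = 72657/(-94713) + 58689/(-781/24 - 580) = 72657*(-1/94713) + 58689/(-14701/24) = -24219/31571 + 58689*(-24/14701) = -24219/31571 - 1408536/14701 = -185995575/1925831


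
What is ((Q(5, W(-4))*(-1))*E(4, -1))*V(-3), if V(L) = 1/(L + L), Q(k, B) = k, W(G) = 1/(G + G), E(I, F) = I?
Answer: 10/3 ≈ 3.3333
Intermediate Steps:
W(G) = 1/(2*G)
V(L) = 1/(2*L)
((Q(5, W(-4))*(-1))*E(4, -1))*V(-3) = ((5*(-1))*4)*((1/2)/(-3)) = (-5*4)*((1/2)*(-1/3)) = -20*(-1/6) = 10/3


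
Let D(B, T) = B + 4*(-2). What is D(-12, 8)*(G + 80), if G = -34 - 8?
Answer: -760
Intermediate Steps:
D(B, T) = -8 + B (D(B, T) = B - 8 = -8 + B)
G = -42
D(-12, 8)*(G + 80) = (-8 - 12)*(-42 + 80) = -20*38 = -760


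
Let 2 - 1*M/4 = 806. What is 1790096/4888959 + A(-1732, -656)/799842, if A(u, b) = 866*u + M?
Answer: -986156199820/651732457413 ≈ -1.5131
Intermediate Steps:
M = -3216 (M = 8 - 4*806 = 8 - 3224 = -3216)
A(u, b) = -3216 + 866*u (A(u, b) = 866*u - 3216 = -3216 + 866*u)
1790096/4888959 + A(-1732, -656)/799842 = 1790096/4888959 + (-3216 + 866*(-1732))/799842 = 1790096*(1/4888959) + (-3216 - 1499912)*(1/799842) = 1790096/4888959 - 1503128*1/799842 = 1790096/4888959 - 751564/399921 = -986156199820/651732457413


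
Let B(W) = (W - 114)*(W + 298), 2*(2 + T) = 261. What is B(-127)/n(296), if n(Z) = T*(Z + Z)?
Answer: -41211/76072 ≈ -0.54174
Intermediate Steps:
T = 257/2 (T = -2 + (½)*261 = -2 + 261/2 = 257/2 ≈ 128.50)
B(W) = (-114 + W)*(298 + W)
n(Z) = 257*Z (n(Z) = 257*(Z + Z)/2 = 257*(2*Z)/2 = 257*Z)
B(-127)/n(296) = (-33972 + (-127)² + 184*(-127))/((257*296)) = (-33972 + 16129 - 23368)/76072 = -41211*1/76072 = -41211/76072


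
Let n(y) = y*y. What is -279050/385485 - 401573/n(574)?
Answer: -49348129141/25401611172 ≈ -1.9427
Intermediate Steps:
n(y) = y**2
-279050/385485 - 401573/n(574) = -279050/385485 - 401573/(574**2) = -279050*1/385485 - 401573/329476 = -55810/77097 - 401573*1/329476 = -55810/77097 - 401573/329476 = -49348129141/25401611172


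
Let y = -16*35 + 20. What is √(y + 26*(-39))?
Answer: I*√1554 ≈ 39.421*I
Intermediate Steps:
y = -540 (y = -560 + 20 = -540)
√(y + 26*(-39)) = √(-540 + 26*(-39)) = √(-540 - 1014) = √(-1554) = I*√1554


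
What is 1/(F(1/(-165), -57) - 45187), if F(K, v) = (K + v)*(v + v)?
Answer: -55/2127857 ≈ -2.5848e-5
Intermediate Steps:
F(K, v) = 2*v*(K + v) (F(K, v) = (K + v)*(2*v) = 2*v*(K + v))
1/(F(1/(-165), -57) - 45187) = 1/(2*(-57)*(1/(-165) - 57) - 45187) = 1/(2*(-57)*(-1/165 - 57) - 45187) = 1/(2*(-57)*(-9406/165) - 45187) = 1/(357428/55 - 45187) = 1/(-2127857/55) = -55/2127857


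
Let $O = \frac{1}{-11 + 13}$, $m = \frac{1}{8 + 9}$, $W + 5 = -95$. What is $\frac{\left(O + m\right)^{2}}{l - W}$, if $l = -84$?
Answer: $\frac{361}{18496} \approx 0.019518$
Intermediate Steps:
$W = -100$ ($W = -5 - 95 = -100$)
$m = \frac{1}{17} \approx 0.058824$
$O = \frac{1}{2} \approx 0.5$
$\frac{\left(O + m\right)^{2}}{l - W} = \frac{\left(\frac{1}{2} + \frac{1}{17}\right)^{2}}{-84 - -100} = \frac{\left(\frac{19}{34}\right)^{2}}{-84 + 100} = \frac{361}{1156 \cdot 16} = \frac{361}{1156} \cdot \frac{1}{16} = \frac{361}{18496}$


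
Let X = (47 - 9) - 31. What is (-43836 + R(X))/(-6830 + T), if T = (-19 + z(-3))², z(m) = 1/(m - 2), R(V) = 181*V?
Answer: 1064225/161534 ≈ 6.5882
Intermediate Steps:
X = 7 (X = 38 - 31 = 7)
z(m) = 1/(-2 + m)
T = 9216/25 (T = (-19 + 1/(-2 - 3))² = (-19 + 1/(-5))² = (-19 - ⅕)² = (-96/5)² = 9216/25 ≈ 368.64)
(-43836 + R(X))/(-6830 + T) = (-43836 + 181*7)/(-6830 + 9216/25) = (-43836 + 1267)/(-161534/25) = -42569*(-25/161534) = 1064225/161534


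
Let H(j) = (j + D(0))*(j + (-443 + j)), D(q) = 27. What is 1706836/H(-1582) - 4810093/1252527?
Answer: -24841400301733/7025279902395 ≈ -3.5360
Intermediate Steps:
H(j) = (-443 + 2*j)*(27 + j) (H(j) = (j + 27)*(j + (-443 + j)) = (27 + j)*(-443 + 2*j) = (-443 + 2*j)*(27 + j))
1706836/H(-1582) - 4810093/1252527 = 1706836/(-11961 - 389*(-1582) + 2*(-1582)**2) - 4810093/1252527 = 1706836/(-11961 + 615398 + 2*2502724) - 4810093*1/1252527 = 1706836/(-11961 + 615398 + 5005448) - 4810093/1252527 = 1706836/5608885 - 4810093/1252527 = -24841400301733/7025279902395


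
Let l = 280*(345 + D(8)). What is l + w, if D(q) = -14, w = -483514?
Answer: -390834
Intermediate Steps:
l = 92680 (l = 280*(345 - 14) = 280*331 = 92680)
l + w = 92680 - 483514 = -390834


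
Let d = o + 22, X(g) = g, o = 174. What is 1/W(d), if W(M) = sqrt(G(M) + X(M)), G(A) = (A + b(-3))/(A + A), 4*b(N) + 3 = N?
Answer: 28*sqrt(17117)/51351 ≈ 0.071338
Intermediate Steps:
b(N) = -3/4 + N/4
G(A) = (-3/2 + A)/(2*A) (G(A) = (A + (-3/4 + (1/4)*(-3)))/(A + A) = (A + (-3/4 - 3/4))/((2*A)) = (A - 3/2)*(1/(2*A)) = (-3/2 + A)*(1/(2*A)) = (-3/2 + A)/(2*A))
d = 196 (d = 174 + 22 = 196)
W(M) = sqrt(M + (-3 + 2*M)/(4*M)) (W(M) = sqrt((-3 + 2*M)/(4*M) + M) = sqrt(M + (-3 + 2*M)/(4*M)))
1/W(d) = 1/(sqrt(2 - 3/196 + 4*196)/2) = 1/(sqrt(2 - 3*1/196 + 784)/2) = 1/(sqrt(2 - 3/196 + 784)/2) = 1/(sqrt(154053/196)/2) = 1/((3*sqrt(17117)/14)/2) = 1/(3*sqrt(17117)/28) = 28*sqrt(17117)/51351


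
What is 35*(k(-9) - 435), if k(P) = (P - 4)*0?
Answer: -15225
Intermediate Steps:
k(P) = 0 (k(P) = (-4 + P)*0 = 0)
35*(k(-9) - 435) = 35*(0 - 435) = 35*(-435) = -15225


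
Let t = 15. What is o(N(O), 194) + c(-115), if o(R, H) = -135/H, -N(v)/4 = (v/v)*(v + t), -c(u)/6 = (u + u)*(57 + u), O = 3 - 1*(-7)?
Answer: -15527895/194 ≈ -80041.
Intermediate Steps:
O = 10 (O = 3 + 7 = 10)
c(u) = -12*u*(57 + u) (c(u) = -6*(u + u)*(57 + u) = -6*2*u*(57 + u) = -12*u*(57 + u))
N(v) = -60 - 4*v (N(v) = -4*v/v*(v + 15) = -4*(15 + v) = -60 - 4*v)
o(N(O), 194) + c(-115) = -135/194 - 12*(-115)*(57 - 115) = -135*1/194 - 12*(-115)*(-58) = -135/194 - 80040 = -15527895/194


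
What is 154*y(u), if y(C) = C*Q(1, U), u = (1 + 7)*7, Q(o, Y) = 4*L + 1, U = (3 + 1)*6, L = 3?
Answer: 112112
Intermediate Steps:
U = 24 (U = 4*6 = 24)
Q(o, Y) = 13 (Q(o, Y) = 4*3 + 1 = 12 + 1 = 13)
u = 56 (u = 8*7 = 56)
y(C) = 13*C (y(C) = C*13 = 13*C)
154*y(u) = 154*(13*56) = 154*728 = 112112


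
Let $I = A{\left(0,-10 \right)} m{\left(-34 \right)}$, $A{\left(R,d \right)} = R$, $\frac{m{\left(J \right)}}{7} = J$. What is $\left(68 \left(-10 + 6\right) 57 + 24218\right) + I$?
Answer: $8714$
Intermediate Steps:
$m{\left(J \right)} = 7 J$
$I = 0$ ($I = 0 \cdot 7 \left(-34\right) = 0 \left(-238\right) = 0$)
$\left(68 \left(-10 + 6\right) 57 + 24218\right) + I = \left(68 \left(-10 + 6\right) 57 + 24218\right) + 0 = \left(68 \left(-4\right) 57 + 24218\right) + 0 = \left(\left(-272\right) 57 + 24218\right) + 0 = \left(-15504 + 24218\right) + 0 = 8714 + 0 = 8714$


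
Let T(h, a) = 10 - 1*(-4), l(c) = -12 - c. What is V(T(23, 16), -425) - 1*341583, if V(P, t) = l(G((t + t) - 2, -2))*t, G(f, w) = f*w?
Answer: 387717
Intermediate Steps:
T(h, a) = 14 (T(h, a) = 10 + 4 = 14)
V(P, t) = t*(-16 + 4*t) (V(P, t) = (-12 - ((t + t) - 2)*(-2))*t = (-12 - (2*t - 2)*(-2))*t = (-12 - (-2 + 2*t)*(-2))*t = (-12 - (4 - 4*t))*t = (-12 + (-4 + 4*t))*t = (-16 + 4*t)*t = t*(-16 + 4*t))
V(T(23, 16), -425) - 1*341583 = 4*(-425)*(-4 - 425) - 1*341583 = 4*(-425)*(-429) - 341583 = 729300 - 341583 = 387717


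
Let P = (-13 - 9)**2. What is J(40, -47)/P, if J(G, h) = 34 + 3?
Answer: 37/484 ≈ 0.076446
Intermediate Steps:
J(G, h) = 37
P = 484 (P = (-22)**2 = 484)
J(40, -47)/P = 37/484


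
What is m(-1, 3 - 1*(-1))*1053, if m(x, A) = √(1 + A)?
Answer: 1053*√5 ≈ 2354.6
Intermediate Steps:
m(-1, 3 - 1*(-1))*1053 = √(1 + (3 - 1*(-1)))*1053 = √(1 + (3 + 1))*1053 = √(1 + 4)*1053 = √5*1053 = 1053*√5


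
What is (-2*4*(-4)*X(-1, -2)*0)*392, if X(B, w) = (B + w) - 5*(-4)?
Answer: 0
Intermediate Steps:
X(B, w) = 20 + B + w (X(B, w) = (B + w) + 20 = 20 + B + w)
(-2*4*(-4)*X(-1, -2)*0)*392 = (-2*4*(-4)*(20 - 1 - 2)*0)*392 = (-(-32)*17*0)*392 = (-2*(-272)*0)*392 = (544*0)*392 = 0*392 = 0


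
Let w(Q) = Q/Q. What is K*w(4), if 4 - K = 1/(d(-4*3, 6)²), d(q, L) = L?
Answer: 143/36 ≈ 3.9722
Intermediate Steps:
w(Q) = 1
K = 143/36 (K = 4 - 1/(6²) = 4 - 1/36 = 143/36 ≈ 3.9722)
K*w(4) = (143/36)*1 = 143/36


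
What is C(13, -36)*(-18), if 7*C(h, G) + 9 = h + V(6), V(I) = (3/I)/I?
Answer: -21/2 ≈ -10.500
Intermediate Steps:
V(I) = 3/I²
C(h, G) = -107/84 + h/7 (C(h, G) = -9/7 + (h + 3/6²)/7 = -9/7 + (h + 3*(1/36))/7 = -9/7 + (h + 1/12)/7 = -9/7 + (1/12 + h)/7 = -9/7 + (1/84 + h/7) = -107/84 + h/7)
C(13, -36)*(-18) = (-107/84 + (⅐)*13)*(-18) = (-107/84 + 13/7)*(-18) = (7/12)*(-18) = -21/2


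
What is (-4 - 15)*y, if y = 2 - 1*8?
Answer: 114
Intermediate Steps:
y = -6 (y = 2 - 8 = -6)
(-4 - 15)*y = (-4 - 15)*(-6) = -19*(-6) = 114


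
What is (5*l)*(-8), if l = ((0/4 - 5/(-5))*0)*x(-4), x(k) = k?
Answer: 0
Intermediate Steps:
l = 0 (l = ((0/4 - 5/(-5))*0)*(-4) = ((0*(¼) - 5*(-⅕))*0)*(-4) = ((0 + 1)*0)*(-4) = (1*0)*(-4) = 0*(-4) = 0)
(5*l)*(-8) = (5*0)*(-8) = 0*(-8) = 0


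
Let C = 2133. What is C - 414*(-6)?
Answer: 4617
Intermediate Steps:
C - 414*(-6) = 2133 - 414*(-6) = 2133 - 1*(-2484) = 2133 + 2484 = 4617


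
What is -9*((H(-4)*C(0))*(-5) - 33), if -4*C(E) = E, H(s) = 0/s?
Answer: 297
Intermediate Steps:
H(s) = 0
C(E) = -E/4
-9*((H(-4)*C(0))*(-5) - 33) = -9*((0*(-¼*0))*(-5) - 33) = -9*((0*0)*(-5) - 33) = -9*(0*(-5) - 33) = -9*(0 - 33) = -9*(-33) = 297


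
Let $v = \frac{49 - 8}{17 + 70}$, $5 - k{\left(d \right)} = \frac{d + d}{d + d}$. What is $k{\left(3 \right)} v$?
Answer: $\frac{164}{87} \approx 1.8851$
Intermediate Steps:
$k{\left(d \right)} = 4$ ($k{\left(d \right)} = 5 - \frac{d + d}{d + d} = 5 - \frac{2 d}{2 d} = 5 - 2 d \frac{1}{2 d} = 5 - 1 = 4$)
$v = \frac{41}{87} \approx 0.47126$
$k{\left(3 \right)} v = 4 \cdot \frac{41}{87} = \frac{164}{87}$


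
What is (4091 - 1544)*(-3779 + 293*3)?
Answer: -7386300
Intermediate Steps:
(4091 - 1544)*(-3779 + 293*3) = 2547*(-3779 + 879) = 2547*(-2900) = -7386300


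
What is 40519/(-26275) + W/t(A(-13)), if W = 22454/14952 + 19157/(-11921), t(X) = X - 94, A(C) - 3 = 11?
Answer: -8246923159687/5352376411200 ≈ -1.5408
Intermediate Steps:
A(C) = 14 (A(C) = 3 + 11 = 14)
t(X) = -94 + X
W = -1340095/12731628 (W = 22454*(1/14952) + 19157*(-1/11921) = 11227/7476 - 19157/11921 = -1340095/12731628 ≈ -0.10526)
40519/(-26275) + W/t(A(-13)) = 40519/(-26275) - 1340095/(12731628*(-94 + 14)) = 40519*(-1/26275) - 1340095/12731628/(-80) = -40519/26275 - 1340095/12731628*(-1/80) = -40519/26275 + 268019/203706048 = -8246923159687/5352376411200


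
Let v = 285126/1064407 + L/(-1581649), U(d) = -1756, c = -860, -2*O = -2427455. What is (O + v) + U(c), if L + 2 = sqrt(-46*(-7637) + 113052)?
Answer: 4080753220956168025/3367036534286 - sqrt(464354)/1581649 ≈ 1.2120e+6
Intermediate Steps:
O = 2427455/2 (O = -1/2*(-2427455) = 2427455/2 ≈ 1.2137e+6)
L = -2 + sqrt(464354) (L = -2 + sqrt(-46*(-7637) + 113052) = -2 + sqrt(351302 + 113052) = -2 + sqrt(464354) ≈ 679.44)
v = 450971381588/1683518267143 - sqrt(464354)/1581649 (v = 285126/1064407 + (-2 + sqrt(464354))/(-1581649) = 285126*(1/1064407) + (-2 + sqrt(464354))*(-1/1581649) = 285126/1064407 + (2/1581649 - sqrt(464354)/1581649) = 450971381588/1683518267143 - sqrt(464354)/1581649 ≈ 0.26744)
(O + v) + U(c) = (2427455/2 + (450971381588/1683518267143 - sqrt(464354)/1581649)) - 1756 = (4086665737110374241/3367036534286 - sqrt(464354)/1581649) - 1756 = 4080753220956168025/3367036534286 - sqrt(464354)/1581649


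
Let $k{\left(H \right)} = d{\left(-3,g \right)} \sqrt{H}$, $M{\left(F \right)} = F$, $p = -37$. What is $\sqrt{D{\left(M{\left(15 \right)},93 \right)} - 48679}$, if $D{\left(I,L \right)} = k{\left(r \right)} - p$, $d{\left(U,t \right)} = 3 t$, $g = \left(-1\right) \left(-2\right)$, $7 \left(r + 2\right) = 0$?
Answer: $\sqrt{-48642 + 6 i \sqrt{2}} \approx 0.019 + 220.55 i$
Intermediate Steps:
$r = -2$ ($r = -2 + \frac{1}{7} \cdot 0 = -2 + 0 = -2$)
$g = 2$
$k{\left(H \right)} = 6 \sqrt{H}$ ($k{\left(H \right)} = 3 \cdot 2 \sqrt{H} = 6 \sqrt{H}$)
$D{\left(I,L \right)} = 37 + 6 i \sqrt{2}$ ($D{\left(I,L \right)} = 6 \sqrt{-2} - -37 = 6 i \sqrt{2} + 37 = 37 + 6 i \sqrt{2}$)
$\sqrt{D{\left(M{\left(15 \right)},93 \right)} - 48679} = \sqrt{\left(37 + 6 i \sqrt{2}\right) - 48679} = \sqrt{-48642 + 6 i \sqrt{2}}$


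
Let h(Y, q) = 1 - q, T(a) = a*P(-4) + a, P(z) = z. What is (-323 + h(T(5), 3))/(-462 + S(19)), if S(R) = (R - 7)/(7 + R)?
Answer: 169/240 ≈ 0.70417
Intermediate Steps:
S(R) = (-7 + R)/(7 + R)
T(a) = -3*a (T(a) = a*(-4) + a = -4*a + a = -3*a)
(-323 + h(T(5), 3))/(-462 + S(19)) = (-323 + (1 - 1*3))/(-462 + (-7 + 19)/(7 + 19)) = (-323 + (1 - 3))/(-462 + 12/26) = (-323 - 2)/(-462 + (1/26)*12) = -325/(-462 + 6/13) = -325/(-6000/13) = -325*(-13/6000) = 169/240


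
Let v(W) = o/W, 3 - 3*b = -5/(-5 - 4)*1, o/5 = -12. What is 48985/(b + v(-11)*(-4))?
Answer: -14548545/6238 ≈ -2332.2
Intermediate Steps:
o = -60 (o = 5*(-12) = -60)
b = 22/27 (b = 1 - (-5/(-5 - 4))/3 = 1 - (-5/(-9))/3 = 1 - (-5*(-⅑))/3 = 1 - 5/27 = 22/27 ≈ 0.81481)
v(W) = -60/W
48985/(b + v(-11)*(-4)) = 48985/(22/27 - 60/(-11)*(-4)) = 48985/(22/27 - 60*(-1/11)*(-4)) = 48985/(22/27 + (60/11)*(-4)) = 48985/(22/27 - 240/11) = 48985/(-6238/297) = 48985*(-297/6238) = -14548545/6238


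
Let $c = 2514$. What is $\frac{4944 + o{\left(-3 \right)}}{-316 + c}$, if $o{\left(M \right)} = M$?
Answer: $\frac{4941}{2198} \approx 2.248$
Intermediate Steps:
$\frac{4944 + o{\left(-3 \right)}}{-316 + c} = \frac{4944 - 3}{-316 + 2514} = \frac{4941}{2198}$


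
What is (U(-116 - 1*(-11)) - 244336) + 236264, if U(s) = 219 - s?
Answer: -7748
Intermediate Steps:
(U(-116 - 1*(-11)) - 244336) + 236264 = ((219 - (-116 - 1*(-11))) - 244336) + 236264 = ((219 - (-116 + 11)) - 244336) + 236264 = ((219 - 1*(-105)) - 244336) + 236264 = ((219 + 105) - 244336) + 236264 = (324 - 244336) + 236264 = -244012 + 236264 = -7748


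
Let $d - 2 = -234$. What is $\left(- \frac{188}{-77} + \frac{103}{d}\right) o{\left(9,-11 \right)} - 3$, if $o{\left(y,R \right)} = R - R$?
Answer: $-3$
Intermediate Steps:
$d = -232$ ($d = 2 - 234 = -232$)
$o{\left(y,R \right)} = 0$
$\left(- \frac{188}{-77} + \frac{103}{d}\right) o{\left(9,-11 \right)} - 3 = \left(- \frac{188}{-77} + \frac{103}{-232}\right) 0 - 3 = \left(\left(-188\right) \left(- \frac{1}{77}\right) + 103 \left(- \frac{1}{232}\right)\right) 0 - 3 = \left(\frac{188}{77} - \frac{103}{232}\right) 0 - 3 = \frac{35685}{17864} \cdot 0 - 3 = 0 - 3 = -3$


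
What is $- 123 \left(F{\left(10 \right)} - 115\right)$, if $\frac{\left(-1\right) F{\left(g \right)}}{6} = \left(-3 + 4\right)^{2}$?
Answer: $14883$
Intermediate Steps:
$F{\left(g \right)} = -6$ ($F{\left(g \right)} = - 6 \left(-3 + 4\right)^{2} = - 6 \cdot 1^{2} = \left(-6\right) 1 = -6$)
$- 123 \left(F{\left(10 \right)} - 115\right) = - 123 \left(-6 - 115\right) = \left(-123\right) \left(-121\right) = 14883$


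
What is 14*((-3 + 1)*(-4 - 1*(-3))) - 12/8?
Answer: 53/2 ≈ 26.500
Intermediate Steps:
14*((-3 + 1)*(-4 - 1*(-3))) - 12/8 = 14*(-2*(-4 + 3)) - 12*⅛ = 14*(-2*(-1)) - 3/2 = 14*2 - 3/2 = 28 - 3/2 = 53/2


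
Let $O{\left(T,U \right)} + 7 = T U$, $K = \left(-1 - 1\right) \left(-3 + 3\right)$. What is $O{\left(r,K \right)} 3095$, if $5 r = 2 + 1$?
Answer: $-21665$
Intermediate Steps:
$r = \frac{3}{5}$ ($r = \frac{2 + 1}{5} = \frac{1}{5} \cdot 3 = \frac{3}{5} \approx 0.6$)
$K = 0$ ($K = \left(-2\right) 0 = 0$)
$O{\left(T,U \right)} = -7 + T U$
$O{\left(r,K \right)} 3095 = \left(-7 + \frac{3}{5} \cdot 0\right) 3095 = \left(-7 + 0\right) 3095 = \left(-7\right) 3095 = -21665$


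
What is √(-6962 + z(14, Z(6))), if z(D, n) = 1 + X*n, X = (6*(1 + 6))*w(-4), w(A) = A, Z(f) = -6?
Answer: I*√5953 ≈ 77.156*I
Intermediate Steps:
X = -168 (X = (6*(1 + 6))*(-4) = (6*7)*(-4) = 42*(-4) = -168)
z(D, n) = 1 - 168*n
√(-6962 + z(14, Z(6))) = √(-6962 + (1 - 168*(-6))) = √(-6962 + (1 + 1008)) = √(-6962 + 1009) = √(-5953) = I*√5953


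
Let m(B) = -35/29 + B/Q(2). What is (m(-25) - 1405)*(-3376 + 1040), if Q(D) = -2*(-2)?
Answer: 95685480/29 ≈ 3.2995e+6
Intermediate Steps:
Q(D) = 4
m(B) = -35/29 + B/4
(m(-25) - 1405)*(-3376 + 1040) = ((-35/29 + (¼)*(-25)) - 1405)*(-3376 + 1040) = ((-35/29 - 25/4) - 1405)*(-2336) = (-865/116 - 1405)*(-2336) = -163845/116*(-2336) = 95685480/29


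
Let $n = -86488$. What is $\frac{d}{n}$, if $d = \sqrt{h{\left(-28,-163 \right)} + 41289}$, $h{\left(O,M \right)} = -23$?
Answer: $- \frac{\sqrt{41266}}{86488} \approx -0.0023488$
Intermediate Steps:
$d = \sqrt{41266}$ ($d = \sqrt{-23 + 41289} = \sqrt{41266} \approx 203.14$)
$\frac{d}{n} = \frac{\sqrt{41266}}{-86488} = \sqrt{41266} \left(- \frac{1}{86488}\right) = - \frac{\sqrt{41266}}{86488}$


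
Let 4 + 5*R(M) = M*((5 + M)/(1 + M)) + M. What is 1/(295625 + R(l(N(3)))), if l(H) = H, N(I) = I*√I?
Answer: 32026045/9467700538143 - 40*√3/3155900179381 ≈ 3.3826e-6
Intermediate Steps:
N(I) = I^(3/2)
R(M) = -⅘ + M/5 + M*(5 + M)/(5*(1 + M)) (R(M) = -⅘ + (M*((5 + M)/(1 + M)) + M)/5 = -⅘ + (M*(5 + M)/(1 + M) + M)/5 = -⅘ + (M + M*(5 + M)/(1 + M))/5 = -⅘ + (M/5 + M*(5 + M)/(5*(1 + M))) = -⅘ + M/5 + M*(5 + M)/(5*(1 + M)))
1/(295625 + R(l(N(3)))) = 1/(295625 + 2*(-2 + 3^(3/2) + (3^(3/2))²)/(5*(1 + 3^(3/2)))) = 1/(295625 + 2*(-2 + 3*√3 + (3*√3)²)/(5*(1 + 3*√3))) = 1/(295625 + 2*(-2 + 3*√3 + 27)/(5*(1 + 3*√3))) = 1/(295625 + 2*(25 + 3*√3)/(5*(1 + 3*√3)))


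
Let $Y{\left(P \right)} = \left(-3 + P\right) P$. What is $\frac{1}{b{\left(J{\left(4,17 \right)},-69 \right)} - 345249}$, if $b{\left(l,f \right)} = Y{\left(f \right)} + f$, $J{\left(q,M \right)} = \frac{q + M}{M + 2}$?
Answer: $- \frac{1}{340350} \approx -2.9382 \cdot 10^{-6}$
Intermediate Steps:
$Y{\left(P \right)} = P \left(-3 + P\right)$
$J{\left(q,M \right)} = \frac{M + q}{2 + M}$
$b{\left(l,f \right)} = f + f \left(-3 + f\right)$ ($b{\left(l,f \right)} = f \left(-3 + f\right) + f = f + f \left(-3 + f\right)$)
$\frac{1}{b{\left(J{\left(4,17 \right)},-69 \right)} - 345249} = \frac{1}{- 69 \left(-2 - 69\right) - 345249} = \frac{1}{\left(-69\right) \left(-71\right) - 345249} = \frac{1}{4899 - 345249} = \frac{1}{-340350} = - \frac{1}{340350}$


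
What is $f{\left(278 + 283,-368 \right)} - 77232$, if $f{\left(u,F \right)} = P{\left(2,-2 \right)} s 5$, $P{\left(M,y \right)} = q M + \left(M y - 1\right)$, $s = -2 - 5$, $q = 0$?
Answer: $-77057$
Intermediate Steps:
$s = -7$
$P{\left(M,y \right)} = -1 + M y$ ($P{\left(M,y \right)} = 0 M + \left(M y - 1\right) = 0 + \left(-1 + M y\right) = -1 + M y$)
$f{\left(u,F \right)} = 175$ ($f{\left(u,F \right)} = \left(-1 + 2 \left(-2\right)\right) \left(-7\right) 5 = \left(-1 - 4\right) \left(-7\right) 5 = \left(-5\right) \left(-7\right) 5 = 35 \cdot 5 = 175$)
$f{\left(278 + 283,-368 \right)} - 77232 = 175 - 77232 = -77057$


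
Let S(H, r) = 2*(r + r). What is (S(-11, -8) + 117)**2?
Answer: 7225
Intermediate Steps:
S(H, r) = 4*r (S(H, r) = 2*(2*r) = 4*r)
(S(-11, -8) + 117)**2 = (4*(-8) + 117)**2 = (-32 + 117)**2 = 85**2 = 7225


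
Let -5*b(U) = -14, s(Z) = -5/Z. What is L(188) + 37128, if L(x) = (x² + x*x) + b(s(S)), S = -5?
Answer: 539094/5 ≈ 1.0782e+5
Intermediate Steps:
b(U) = 14/5 (b(U) = -⅕*(-14) = 14/5)
L(x) = 14/5 + 2*x² (L(x) = (x² + x*x) + 14/5 = (x² + x²) + 14/5 = 2*x² + 14/5 = 14/5 + 2*x²)
L(188) + 37128 = (14/5 + 2*188²) + 37128 = (14/5 + 2*35344) + 37128 = (14/5 + 70688) + 37128 = 353454/5 + 37128 = 539094/5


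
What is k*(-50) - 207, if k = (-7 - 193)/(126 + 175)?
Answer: -52307/301 ≈ -173.78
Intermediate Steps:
k = -200/301 ≈ -0.66445
k*(-50) - 207 = -200/301*(-50) - 207 = 10000/301 - 207 = -52307/301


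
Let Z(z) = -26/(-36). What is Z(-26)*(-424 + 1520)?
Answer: 7124/9 ≈ 791.56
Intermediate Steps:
Z(z) = 13/18 (Z(z) = -26*(-1/36) = 13/18)
Z(-26)*(-424 + 1520) = 13*(-424 + 1520)/18 = (13/18)*1096 = 7124/9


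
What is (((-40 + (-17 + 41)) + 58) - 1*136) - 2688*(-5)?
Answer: 13346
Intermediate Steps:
(((-40 + (-17 + 41)) + 58) - 1*136) - 2688*(-5) = (((-40 + 24) + 58) - 136) - 448*(-30) = ((-16 + 58) - 136) + 13440 = (42 - 136) + 13440 = -94 + 13440 = 13346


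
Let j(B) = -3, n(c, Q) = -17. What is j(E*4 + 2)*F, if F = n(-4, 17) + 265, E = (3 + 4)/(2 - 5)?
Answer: -744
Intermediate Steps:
E = -7/3 (E = 7/(-3) = 7*(-⅓) = -7/3 ≈ -2.3333)
F = 248 (F = -17 + 265 = 248)
j(E*4 + 2)*F = -3*248 = -744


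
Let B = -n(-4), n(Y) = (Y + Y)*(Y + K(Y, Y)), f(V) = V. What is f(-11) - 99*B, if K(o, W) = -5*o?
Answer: -12683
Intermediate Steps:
n(Y) = -8*Y**2 (n(Y) = (Y + Y)*(Y - 5*Y) = (2*Y)*(-4*Y) = -8*Y**2)
B = 128 (B = -(-8)*(-4)**2 = -(-8)*16 = -1*(-128) = 128)
f(-11) - 99*B = -11 - 99*128 = -11 - 12672 = -12683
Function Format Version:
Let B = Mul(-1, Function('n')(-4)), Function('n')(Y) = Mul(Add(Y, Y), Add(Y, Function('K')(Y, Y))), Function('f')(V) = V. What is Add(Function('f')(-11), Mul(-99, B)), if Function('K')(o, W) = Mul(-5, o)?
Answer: -12683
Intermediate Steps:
Function('n')(Y) = Mul(-8, Pow(Y, 2)) (Function('n')(Y) = Mul(Add(Y, Y), Add(Y, Mul(-5, Y))) = Mul(Mul(2, Y), Mul(-4, Y)) = Mul(-8, Pow(Y, 2)))
B = 128 (B = Mul(-1, Mul(-8, Pow(-4, 2))) = Mul(-1, Mul(-8, 16)) = Mul(-1, -128) = 128)
Add(Function('f')(-11), Mul(-99, B)) = Add(-11, Mul(-99, 128)) = Add(-11, -12672) = -12683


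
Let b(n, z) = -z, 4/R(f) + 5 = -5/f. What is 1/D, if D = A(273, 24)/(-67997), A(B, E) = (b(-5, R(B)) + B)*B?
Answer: -46577945/51201423 ≈ -0.90970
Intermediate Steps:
R(f) = 4/(-5 - 5/f)
A(B, E) = B*(B + 4*B/(5 + 5*B)) (A(B, E) = (-(-4)*B/(5 + 5*B) + B)*B = (4*B/(5 + 5*B) + B)*B = (B + 4*B/(5 + 5*B))*B = B*(B + 4*B/(5 + 5*B)))
D = -51201423/46577945 (D = (273²*(9/5 + 273)/(1 + 273))/(-67997) = (74529*(1374/5)/274)*(-1/67997) = (74529*(1/274)*(1374/5))*(-1/67997) = (51201423/685)*(-1/67997) = -51201423/46577945 ≈ -1.0993)
1/D = 1/(-51201423/46577945) = -46577945/51201423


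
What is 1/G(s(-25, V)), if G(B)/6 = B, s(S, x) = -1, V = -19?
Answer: -⅙ ≈ -0.16667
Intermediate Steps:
G(B) = 6*B
1/G(s(-25, V)) = 1/(6*(-1)) = 1/(-6) = -⅙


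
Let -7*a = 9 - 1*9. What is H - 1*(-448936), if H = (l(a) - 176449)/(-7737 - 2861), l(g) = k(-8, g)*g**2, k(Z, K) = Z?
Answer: 679714311/1514 ≈ 4.4895e+5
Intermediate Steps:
a = 0 (a = -(9 - 1*9)/7 = -(9 - 9)/7 = -1/7*0 = 0)
l(g) = -8*g**2
H = 25207/1514 (H = (-8*0**2 - 176449)/(-7737 - 2861) = (-8*0 - 176449)/(-10598) = (0 - 176449)*(-1/10598) = -176449*(-1/10598) = 25207/1514 ≈ 16.649)
H - 1*(-448936) = 25207/1514 - 1*(-448936) = 25207/1514 + 448936 = 679714311/1514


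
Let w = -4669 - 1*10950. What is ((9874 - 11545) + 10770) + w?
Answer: -6520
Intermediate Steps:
w = -15619 (w = -4669 - 10950 = -15619)
((9874 - 11545) + 10770) + w = ((9874 - 11545) + 10770) - 15619 = (-1671 + 10770) - 15619 = 9099 - 15619 = -6520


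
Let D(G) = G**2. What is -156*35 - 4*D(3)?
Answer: -5496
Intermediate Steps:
-156*35 - 4*D(3) = -156*35 - 4*3**2 = -5460 - 4*9 = -5460 - 36 = -5496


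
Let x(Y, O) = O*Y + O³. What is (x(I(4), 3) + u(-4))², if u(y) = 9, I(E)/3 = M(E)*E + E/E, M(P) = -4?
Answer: 9801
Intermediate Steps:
I(E) = 3 - 12*E (I(E) = 3*(-4*E + E/E) = 3*(-4*E + 1) = 3*(1 - 4*E) = 3 - 12*E)
x(Y, O) = O³ + O*Y
(x(I(4), 3) + u(-4))² = (3*((3 - 12*4) + 3²) + 9)² = (3*((3 - 48) + 9) + 9)² = (3*(-45 + 9) + 9)² = (3*(-36) + 9)² = (-108 + 9)² = (-99)² = 9801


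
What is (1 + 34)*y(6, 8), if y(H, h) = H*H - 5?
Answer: 1085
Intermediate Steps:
y(H, h) = -5 + H² (y(H, h) = H² - 5 = -5 + H²)
(1 + 34)*y(6, 8) = (1 + 34)*(-5 + 6²) = 35*(-5 + 36) = 35*31 = 1085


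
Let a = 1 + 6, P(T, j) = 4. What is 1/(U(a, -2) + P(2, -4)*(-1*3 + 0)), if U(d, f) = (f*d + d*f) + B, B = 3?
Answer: -1/37 ≈ -0.027027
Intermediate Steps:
a = 7
U(d, f) = 3 + 2*d*f (U(d, f) = (f*d + d*f) + 3 = (d*f + d*f) + 3 = 2*d*f + 3 = 3 + 2*d*f)
1/(U(a, -2) + P(2, -4)*(-1*3 + 0)) = 1/((3 + 2*7*(-2)) + 4*(-1*3 + 0)) = 1/((3 - 28) + 4*(-3 + 0)) = 1/(-25 + 4*(-3)) = 1/(-25 - 12) = 1/(-37) = -1/37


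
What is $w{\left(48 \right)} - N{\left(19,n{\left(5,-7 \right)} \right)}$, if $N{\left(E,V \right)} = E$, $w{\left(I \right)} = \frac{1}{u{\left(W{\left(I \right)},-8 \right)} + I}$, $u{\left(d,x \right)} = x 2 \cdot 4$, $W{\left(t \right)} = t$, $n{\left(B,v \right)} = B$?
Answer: $- \frac{305}{16} \approx -19.063$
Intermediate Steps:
$u{\left(d,x \right)} = 8 x$ ($u{\left(d,x \right)} = 2 x 4 = 8 x$)
$w{\left(I \right)} = \frac{1}{-64 + I}$ ($w{\left(I \right)} = \frac{1}{8 \left(-8\right) + I} = \frac{1}{-64 + I}$)
$w{\left(48 \right)} - N{\left(19,n{\left(5,-7 \right)} \right)} = \frac{1}{-64 + 48} - 19 = \frac{1}{-16} - 19 = - \frac{1}{16} - 19 = - \frac{305}{16}$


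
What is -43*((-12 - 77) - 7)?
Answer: 4128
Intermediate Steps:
-43*((-12 - 77) - 7) = -43*(-89 - 7) = -43*(-96) = 4128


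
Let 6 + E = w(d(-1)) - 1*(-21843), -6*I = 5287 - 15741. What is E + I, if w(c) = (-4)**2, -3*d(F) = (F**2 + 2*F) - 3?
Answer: 70786/3 ≈ 23595.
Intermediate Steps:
d(F) = 1 - 2*F/3 - F**2/3 (d(F) = -((F**2 + 2*F) - 3)/3 = -(-3 + F**2 + 2*F)/3 = 1 - 2*F/3 - F**2/3)
I = 5227/3 (I = -(5287 - 15741)/6 = -1/6*(-10454) = 5227/3 ≈ 1742.3)
w(c) = 16
E = 21853 (E = -6 + (16 - 1*(-21843)) = -6 + (16 + 21843) = -6 + 21859 = 21853)
E + I = 21853 + 5227/3 = 70786/3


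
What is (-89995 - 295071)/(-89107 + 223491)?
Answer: -192533/67192 ≈ -2.8654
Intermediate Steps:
(-89995 - 295071)/(-89107 + 223491) = -385066/134384 = -385066*1/134384 = -192533/67192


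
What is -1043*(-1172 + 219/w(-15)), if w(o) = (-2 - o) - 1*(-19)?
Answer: 38888255/32 ≈ 1.2153e+6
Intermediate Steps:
w(o) = 17 - o (w(o) = (-2 - o) + 19 = 17 - o)
-1043*(-1172 + 219/w(-15)) = -1043*(-1172 + 219/(17 - 1*(-15))) = -1043*(-1172 + 219/(17 + 15)) = -1043*(-1172 + 219/32) = -1043*(-37285/32) = 38888255/32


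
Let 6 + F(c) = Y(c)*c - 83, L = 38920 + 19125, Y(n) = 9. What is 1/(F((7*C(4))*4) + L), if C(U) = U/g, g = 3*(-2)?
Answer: 1/57788 ≈ 1.7305e-5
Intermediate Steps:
L = 58045
g = -6
C(U) = -U/6 (C(U) = U/(-6) = U*(-⅙) = -U/6)
F(c) = -89 + 9*c (F(c) = -6 + (9*c - 83) = -6 + (-83 + 9*c) = -89 + 9*c)
1/(F((7*C(4))*4) + L) = 1/((-89 + 9*((7*(-⅙*4))*4)) + 58045) = 1/((-89 + 9*((7*(-⅔))*4)) + 58045) = 1/((-89 + 9*(-14/3*4)) + 58045) = 1/((-89 + 9*(-56/3)) + 58045) = 1/((-89 - 168) + 58045) = 1/(-257 + 58045) = 1/57788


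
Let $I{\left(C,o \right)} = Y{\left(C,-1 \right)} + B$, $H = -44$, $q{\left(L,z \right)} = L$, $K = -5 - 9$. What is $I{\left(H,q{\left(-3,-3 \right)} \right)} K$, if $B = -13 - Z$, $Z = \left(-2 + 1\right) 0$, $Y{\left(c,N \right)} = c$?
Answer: $798$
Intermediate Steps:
$K = -14$
$Z = 0$ ($Z = \left(-1\right) 0 = 0$)
$B = -13$ ($B = -13 - 0 = -13 + 0 = -13$)
$I{\left(C,o \right)} = -13 + C$ ($I{\left(C,o \right)} = C - 13 = -13 + C$)
$I{\left(H,q{\left(-3,-3 \right)} \right)} K = \left(-13 - 44\right) \left(-14\right) = \left(-57\right) \left(-14\right) = 798$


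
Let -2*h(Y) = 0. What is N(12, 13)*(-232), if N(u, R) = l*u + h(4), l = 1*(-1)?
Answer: 2784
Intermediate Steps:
l = -1
h(Y) = 0 (h(Y) = -1/2*0 = 0)
N(u, R) = -u (N(u, R) = -u + 0 = -u)
N(12, 13)*(-232) = -1*12*(-232) = -12*(-232) = 2784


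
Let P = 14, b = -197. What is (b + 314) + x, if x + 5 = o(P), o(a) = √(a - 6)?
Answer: 112 + 2*√2 ≈ 114.83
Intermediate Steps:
o(a) = √(-6 + a)
x = -5 + 2*√2 (x = -5 + √(-6 + 14) = -5 + √8 = -5 + 2*√2 ≈ -2.1716)
(b + 314) + x = (-197 + 314) + (-5 + 2*√2) = 117 + (-5 + 2*√2) = 112 + 2*√2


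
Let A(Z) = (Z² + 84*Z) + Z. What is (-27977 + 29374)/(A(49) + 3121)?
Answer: 1397/9687 ≈ 0.14421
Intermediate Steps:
A(Z) = Z² + 85*Z
(-27977 + 29374)/(A(49) + 3121) = (-27977 + 29374)/(49*(85 + 49) + 3121) = 1397/(49*134 + 3121) = 1397/(6566 + 3121) = 1397/9687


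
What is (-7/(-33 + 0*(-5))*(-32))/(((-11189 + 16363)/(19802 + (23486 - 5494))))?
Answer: -1410976/28457 ≈ -49.583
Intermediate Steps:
(-7/(-33 + 0*(-5))*(-32))/(((-11189 + 16363)/(19802 + (23486 - 5494)))) = (-7/(-33 + 0)*(-32))/((5174/(19802 + 17992))) = (-7/(-33)*(-32))/((5174/37794)) = (-7*(-1/33)*(-32))/((5174*(1/37794))) = ((7/33)*(-32))/(2587/18897) = -224/33*18897/2587 = -1410976/28457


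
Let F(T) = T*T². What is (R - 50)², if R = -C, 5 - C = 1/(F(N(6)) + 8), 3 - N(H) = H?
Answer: 1094116/361 ≈ 3030.8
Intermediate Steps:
N(H) = 3 - H
F(T) = T³
C = 96/19 (C = 5 - 1/((3 - 1*6)³ + 8) = 5 - 1/((3 - 6)³ + 8) = 5 - 1/((-3)³ + 8) = 5 - 1/(-27 + 8) = 5 - 1/(-19) = 5 - 1*(-1/19) = 5 + 1/19 = 96/19 ≈ 5.0526)
R = -96/19 (R = -1*96/19 = -96/19 ≈ -5.0526)
(R - 50)² = (-96/19 - 50)² = (-1046/19)² = 1094116/361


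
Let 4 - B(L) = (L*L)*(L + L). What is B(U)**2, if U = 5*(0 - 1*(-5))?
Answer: 976312516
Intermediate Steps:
U = 25 (U = 5*(0 + 5) = 5*5 = 25)
B(L) = 4 - 2*L**3 (B(L) = 4 - L*L*(L + L) = 4 - L**2*2*L = 4 - 2*L**3)
B(U)**2 = (4 - 2*25**3)**2 = (4 - 2*15625)**2 = (4 - 31250)**2 = (-31246)**2 = 976312516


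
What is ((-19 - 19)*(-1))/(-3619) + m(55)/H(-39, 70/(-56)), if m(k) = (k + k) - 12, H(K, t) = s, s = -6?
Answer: -177445/10857 ≈ -16.344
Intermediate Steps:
H(K, t) = -6
m(k) = -12 + 2*k (m(k) = 2*k - 12 = -12 + 2*k)
((-19 - 19)*(-1))/(-3619) + m(55)/H(-39, 70/(-56)) = ((-19 - 19)*(-1))/(-3619) + (-12 + 2*55)/(-6) = -38*(-1)*(-1/3619) + (-12 + 110)*(-⅙) = 38*(-1/3619) + 98*(-⅙) = -38/3619 - 49/3 = -177445/10857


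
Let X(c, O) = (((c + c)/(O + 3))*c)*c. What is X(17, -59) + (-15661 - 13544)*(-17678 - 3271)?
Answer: 17130830347/28 ≈ 6.1182e+8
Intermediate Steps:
X(c, O) = 2*c³/(3 + O) (X(c, O) = (((2*c)/(3 + O))*c)*c = ((2*c/(3 + O))*c)*c = (2*c²/(3 + O))*c = 2*c³/(3 + O))
X(17, -59) + (-15661 - 13544)*(-17678 - 3271) = 2*17³/(3 - 59) + (-15661 - 13544)*(-17678 - 3271) = 2*4913/(-56) - 29205*(-20949) = 2*4913*(-1/56) + 611815545 = -4913/28 + 611815545 = 17130830347/28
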